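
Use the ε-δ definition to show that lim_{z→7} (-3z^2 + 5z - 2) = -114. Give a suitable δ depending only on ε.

Let ε > 0 be given. We want δ > 0 such that 0 < |z − 7| < δ implies |(-3z^2 + 5z - 2) + 114| < ε.
(-3z^2 + 5z - 2) + 114 = -3z^2 + 5z + 112 = (z − 7)(-3z - 16).
So |(-3z^2 + 5z - 2) + 114| = |z − 7|·|-3z - 16|.
Require δ ≤ 2. Then |z − 7| < 2 gives |z| < 9, and by the triangle inequality |-3z - 16| ≤ 3·9 + 16 = 43.
Hence |(-3z^2 + 5z - 2) + 114| ≤ 43|z − 7| < ε provided |z − 7| < ε/43.
Choosing δ = min(2, ε/43) ensures both conditions, hence |(-3z^2 + 5z - 2) + 114| < ε.

δ = min(2, ε/43)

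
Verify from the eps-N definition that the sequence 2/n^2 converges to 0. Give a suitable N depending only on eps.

Let eps > 0. For n ≥ 1, |2/n^2 − 0| = 2/n^2.
2/n^2 < eps ⇔ n^2 > 2/eps ⇔ n > (2/eps)^{1/2}.
Take N = (2/eps)^{1/2}. Then n > N implies 2/n^2 < eps.

N = (2/eps)^{1/2}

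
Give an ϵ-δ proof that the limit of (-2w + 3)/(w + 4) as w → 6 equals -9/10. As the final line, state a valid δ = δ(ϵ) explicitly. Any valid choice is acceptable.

Fix ϵ > 0. We want δ > 0 with 0 < |w − 6| < δ ⇒ |(-2w + 3)/(w + 4) + 9/10| < ϵ.
Combining over a common denominator, (-2w + 3)/(w + 4) + 9/10 = [(-2w + 3)·10 − (-9)·(w + 4)] / [10·(w + 4)] = -11(w − 6) / (10(w + 4)).
So |(-2w + 3)/(w + 4) + 9/10| = 11|w − 6| / (10·|w + 4|).
Restrict δ ≤ 5. Then |w − 6| < 5 gives |w + 4| = |(w − 6) + 10| ≥ 10 − 5 = 5.
Hence |(-2w + 3)/(w + 4) + 9/10| < 11|w − 6|/(10·5) = (11/50)|w − 6|, which is < ϵ once |w − 6| < (50/11)ϵ.
Take δ = min(5, (50/11)ϵ). Then 0 < |w − 6| < δ forces both bounds, so |(-2w + 3)/(w + 4) + 9/10| < ϵ.

δ = min(5, (50/11)ϵ)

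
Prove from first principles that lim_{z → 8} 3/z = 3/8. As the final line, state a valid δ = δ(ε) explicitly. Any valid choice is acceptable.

δ = min(4, (32/3)ε)

Let ε > 0 be given. We seek δ > 0 such that 0 < |z − 8| < δ implies |3/z − (3/8)| < ε.
|3/z − (3/8)| = 3·|8 − z|/(8·|z|) = 3|z − 8|/(8|z|).
Require δ ≤ 4 so that |z| > 8 − 4 = 4, hence 8|z| > 32.
Then |3/z − (3/8)| < 3|z − 8|/32, which is < ε when |z − 8| < (32/3)ε.
Take δ = min(4, (32/3)ε). Then 0 < |z − 8| < δ gives both |z − 8| < 4 and |z − 8| < (32/3)ε, so |3/z − (3/8)| < ε.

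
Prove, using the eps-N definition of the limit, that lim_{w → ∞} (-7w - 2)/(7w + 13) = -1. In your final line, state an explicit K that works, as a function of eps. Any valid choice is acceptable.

Let eps > 0. We seek K > 0 such that w > K implies |(-7w - 2)/(7w + 13) + 1| < eps.
(-7w - 2)/(7w + 13) + 1 = (7(-7w - 2) − (-7)(7w + 13)) / (7(7w + 13)) = 77/(7(7w + 13)).
For w > 0 we have 7w + 13 > 7w, so |(-7w - 2)/(7w + 13) + 1| = 77/(7(7w + 13)) < 77/(7·7w) = (11/7)/w.
Thus |(-7w - 2)/(7w + 13) + 1| < eps whenever w > (11/7)/eps.
Take K = (11/7)/eps. If w > K then |(-7w - 2)/(7w + 13) + 1| < (11/7)/w < eps.

K = (11/7)/eps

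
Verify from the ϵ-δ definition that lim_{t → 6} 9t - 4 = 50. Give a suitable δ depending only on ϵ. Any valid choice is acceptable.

Let ϵ > 0 be given. We need δ > 0 so that 0 < |t − 6| < δ implies |(9t - 4) − 50| < ϵ.
|(9t - 4) − 50| = |9t - 54| = 9|t − 6|.
So 9|t − 6| < ϵ exactly when |t − 6| < ϵ/9.
Take δ = ϵ/9. If 0 < |t − 6| < δ then |(9t - 4) − 50| = 9|t − 6| < 9·(ϵ/9) = ϵ.

δ = ϵ/9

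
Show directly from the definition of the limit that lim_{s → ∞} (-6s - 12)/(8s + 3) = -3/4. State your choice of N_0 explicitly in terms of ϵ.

N_0 = (39/32)/ϵ

Fix ϵ > 0. We seek N_0 > 0 such that s > N_0 implies |(-6s - 12)/(8s + 3) + 3/4| < ϵ.
(-6s - 12)/(8s + 3) + 3/4 = (8(-6s - 12) − (-6)(8s + 3)) / (8(8s + 3)) = -78/(8(8s + 3)).
For s > 0 we have 8s + 3 > 8s, so |(-6s - 12)/(8s + 3) + 3/4| = 78/(8(8s + 3)) < 78/(8·8s) = (39/32)/s.
Thus |(-6s - 12)/(8s + 3) + 3/4| < ϵ whenever s > (39/32)/ϵ.
Take N_0 = (39/32)/ϵ. If s > N_0 then |(-6s - 12)/(8s + 3) + 3/4| < (39/32)/s < ϵ.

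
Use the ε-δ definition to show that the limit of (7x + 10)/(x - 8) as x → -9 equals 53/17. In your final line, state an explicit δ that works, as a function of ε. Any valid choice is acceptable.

Let ε > 0 be given. We want δ > 0 with 0 < |x + 9| < δ ⇒ |(7x + 10)/(x - 8) − (53/17)| < ε.
Combining over a common denominator, (7x + 10)/(x - 8) − (53/17) = [(7x + 10)·(-17) − (-53)·(x - 8)] / [(-17)·(x - 8)] = -66(x + 9) / ((-17)(x - 8)).
So |(7x + 10)/(x - 8) − (53/17)| = 66|x + 9| / (17·|x − 8|).
Restrict δ ≤ 17/2. Then |x + 9| < 17/2 gives |x − 8| = |(x + 9) + (-17)| ≥ 17 − 17/2 = 17/2.
Hence |(7x + 10)/(x - 8) − (53/17)| < 66|x + 9|/(17·(17/2)) = (132/289)|x + 9|, which is < ε once |x + 9| < (289/132)ε.
Take δ = min(17/2, (289/132)ε). Then 0 < |x + 9| < δ forces both bounds, so |(7x + 10)/(x - 8) − (53/17)| < ε.

δ = min(17/2, (289/132)ε)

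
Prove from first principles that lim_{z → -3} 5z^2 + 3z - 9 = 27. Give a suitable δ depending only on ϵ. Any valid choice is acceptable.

Let ϵ > 0. We want δ > 0 such that 0 < |z + 3| < δ implies |(5z^2 + 3z - 9) − 27| < ϵ.
(5z^2 + 3z - 9) − 27 = 5z^2 + 3z - 36 = (z + 3)(5z - 12).
So |(5z^2 + 3z - 9) − 27| = |z + 3|·|5z - 12|.
Assume first that |z + 3| < 2, so |z| < 5. Then |5z - 12| ≤ 5·5 + 12 = 37.
Hence |(5z^2 + 3z - 9) − 27| ≤ 37|z + 3| < ϵ provided |z + 3| < ϵ/37.
Take δ = min(2, ϵ/37). Then 0 < |z + 3| < δ gives both |z + 3| < 2 and |z + 3| < ϵ/37, so |(5z^2 + 3z - 9) − 27| < ϵ.

δ = min(2, ϵ/37)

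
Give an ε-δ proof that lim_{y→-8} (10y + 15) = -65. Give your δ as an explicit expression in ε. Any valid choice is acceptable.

δ = ε/10

Fix ε > 0. We need δ > 0 so that 0 < |y + 8| < δ implies |(10y + 15) + 65| < ε.
|(10y + 15) + 65| = |10y + 80| = 10|y + 8|.
So 10|y + 8| < ε exactly when |y + 8| < ε/10.
Take δ = ε/10. If 0 < |y + 8| < δ then |(10y + 15) + 65| = 10|y + 8| < 10·(ε/10) = ε.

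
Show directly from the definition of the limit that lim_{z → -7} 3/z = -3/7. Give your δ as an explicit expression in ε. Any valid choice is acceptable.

Let ε > 0. We seek δ > 0 such that 0 < |z + 7| < δ implies |3/z + 3/7| < ε.
|3/z + 3/7| = 3·|-7 − z|/(7·|z|) = 3|z + 7|/(7|z|).
Restrict δ ≤ 7/2. Then |z + 7| < 7/2 gives |z| > 7/2, so 7|z| > 49/2.
Then |3/z + 3/7| < 3|z + 7|/(49/2), which is < ε when |z + 7| < (49/6)ε.
Take δ = min(7/2, (49/6)ε). Then 0 < |z + 7| < δ gives both |z + 7| < 7/2 and |z + 7| < (49/6)ε, so |3/z + 3/7| < ε.

δ = min(7/2, (49/6)ε)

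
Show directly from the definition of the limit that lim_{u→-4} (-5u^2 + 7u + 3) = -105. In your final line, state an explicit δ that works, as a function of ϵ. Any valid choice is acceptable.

δ = min(1, ϵ/52)

Fix ϵ > 0. We want δ > 0 such that 0 < |u + 4| < δ implies |(-5u^2 + 7u + 3) + 105| < ϵ.
(-5u^2 + 7u + 3) + 105 = -5u^2 + 7u + 108 = (u + 4)(-5u + 27).
So |(-5u^2 + 7u + 3) + 105| = |u + 4|·|-5u + 27|.
Require δ ≤ 1. Then |u + 4| < 1 gives |u| < 5, and by the triangle inequality |-5u + 27| ≤ 5·5 + 27 = 52.
Hence |(-5u^2 + 7u + 3) + 105| ≤ 52|u + 4| < ϵ provided |u + 4| < ϵ/52.
Choosing δ = min(1, ϵ/52) ensures both conditions, hence |(-5u^2 + 7u + 3) + 105| < ϵ.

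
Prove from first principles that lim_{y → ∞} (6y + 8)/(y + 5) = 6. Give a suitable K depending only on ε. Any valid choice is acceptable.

K = 22/ε

Let ε > 0. We seek K > 0 such that y > K implies |(6y + 8)/(y + 5) − 6| < ε.
(6y + 8)/(y + 5) − 6 = ((6y + 8) − 6(y + 5)) / ((y + 5)) = -22/((y + 5)).
For y > 0 we have y + 5 > y, so |(6y + 8)/(y + 5) − 6| = 22/((y + 5)) < 22/(y) = 22/y.
Thus |(6y + 8)/(y + 5) − 6| < ε whenever y > 22/ε.
Take K = 22/ε. If y > K then |(6y + 8)/(y + 5) − 6| < 22/y < ε.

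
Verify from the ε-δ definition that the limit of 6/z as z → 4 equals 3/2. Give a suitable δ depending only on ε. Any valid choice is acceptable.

Fix ε > 0. We seek δ > 0 such that 0 < |z − 4| < δ implies |6/z − (3/2)| < ε.
|6/z − (3/2)| = 6·|4 − z|/(4·|z|) = 6|z − 4|/(4|z|).
Restrict δ ≤ 2. Then |z − 4| < 2 gives |z| > 2, so 4|z| > 8.
Then |6/z − (3/2)| < 6|z − 4|/8, which is < ε when |z − 4| < (4/3)ε.
Take δ = min(2, (4/3)ε). Then 0 < |z − 4| < δ gives both |z − 4| < 2 and |z − 4| < (4/3)ε, so |6/z − (3/2)| < ε.

δ = min(2, (4/3)ε)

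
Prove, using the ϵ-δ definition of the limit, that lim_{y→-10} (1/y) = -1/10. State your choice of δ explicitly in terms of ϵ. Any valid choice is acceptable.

Let ϵ > 0 be given. We seek δ > 0 such that 0 < |y + 10| < δ implies |1/y + 1/10| < ϵ.
|1/y + 1/10| = |-10 − y|/(10·|y|) = |y + 10|/(10|y|).
Restrict δ ≤ 5. Then |y + 10| < 5 gives |y| > 5, so 10|y| > 50.
Then |1/y + 1/10| < |y + 10|/50, which is < ϵ when |y + 10| < 50ϵ.
Take δ = min(5, 50ϵ). Then 0 < |y + 10| < δ gives both |y + 10| < 5 and |y + 10| < 50ϵ, so |1/y + 1/10| < ϵ.

δ = min(5, 50ϵ)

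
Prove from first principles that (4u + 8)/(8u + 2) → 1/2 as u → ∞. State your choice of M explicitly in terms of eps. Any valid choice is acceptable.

M = (7/8)/eps

Let eps > 0 be given. We seek M > 0 such that u > M implies |(4u + 8)/(8u + 2) − (1/2)| < eps.
(4u + 8)/(8u + 2) − (1/2) = (8(4u + 8) − 4(8u + 2)) / (8(8u + 2)) = 56/(8(8u + 2)).
For u > 0 we have 8u + 2 > 8u, so |(4u + 8)/(8u + 2) − (1/2)| = 56/(8(8u + 2)) < 56/(8·8u) = (7/8)/u.
Thus |(4u + 8)/(8u + 2) − (1/2)| < eps whenever u > (7/8)/eps.
Take M = (7/8)/eps. If u > M then |(4u + 8)/(8u + 2) − (1/2)| < (7/8)/u < eps.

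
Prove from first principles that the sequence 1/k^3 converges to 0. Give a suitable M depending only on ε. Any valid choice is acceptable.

M = (1/ε)^{1/3}

Fix ε > 0. For k ≥ 1, |1/k^3 − 0| = 1/k^3.
1/k^3 < ε ⇔ k^3 > 1/ε ⇔ k > (1/ε)^{1/3}.
Take M = (1/ε)^{1/3}. Then k > M implies 1/k^3 < ε.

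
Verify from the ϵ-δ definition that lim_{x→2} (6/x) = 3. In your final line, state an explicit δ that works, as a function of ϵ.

δ = min(1, (1/3)ϵ)

Fix ϵ > 0. We seek δ > 0 such that 0 < |x − 2| < δ implies |6/x − 3| < ϵ.
|6/x − 3| = 6·|2 − x|/(2·|x|) = 6|x − 2|/(2|x|).
Restrict δ ≤ 1. Then |x − 2| < 1 gives |x| > 1, so 2|x| > 2.
Then |6/x − 3| < 6|x − 2|/2, which is < ϵ when |x − 2| < (1/3)ϵ.
Take δ = min(1, (1/3)ϵ). Then 0 < |x − 2| < δ gives both |x − 2| < 1 and |x − 2| < (1/3)ϵ, so |6/x − 3| < ϵ.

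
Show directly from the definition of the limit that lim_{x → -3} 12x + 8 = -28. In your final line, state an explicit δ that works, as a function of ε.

Let ε > 0 be given. We need δ > 0 so that 0 < |x + 3| < δ implies |(12x + 8) + 28| < ε.
|(12x + 8) + 28| = |12x + 36| = 12|x + 3|.
So 12|x + 3| < ε exactly when |x + 3| < ε/12.
Take δ = ε/12. If 0 < |x + 3| < δ then |(12x + 8) + 28| = 12|x + 3| < 12·(ε/12) = ε.

δ = ε/12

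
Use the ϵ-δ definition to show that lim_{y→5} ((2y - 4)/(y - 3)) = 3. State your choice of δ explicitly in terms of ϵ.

δ = min(1, ϵ)

Let ϵ > 0 be given. We want δ > 0 with 0 < |y − 5| < δ ⇒ |(2y - 4)/(y - 3) − 3| < ϵ.
Combining over a common denominator, (2y - 4)/(y - 3) − 3 = [(2y - 4)·2 − 6·(y - 3)] / [2·(y - 3)] = -2(y − 5) / (2(y - 3)).
So |(2y - 4)/(y - 3) − 3| = 2|y − 5| / (2·|y − 3|).
Restrict δ ≤ 1. Then |y − 5| < 1 gives |y − 3| = |(y − 5) + 2| ≥ 2 − 1 = 1.
Hence |(2y - 4)/(y - 3) − 3| < 2|y − 5|/(2·1) = |y − 5|, which is < ϵ once |y − 5| < ϵ.
Take δ = min(1, ϵ). Then 0 < |y − 5| < δ forces both bounds, so |(2y - 4)/(y - 3) − 3| < ϵ.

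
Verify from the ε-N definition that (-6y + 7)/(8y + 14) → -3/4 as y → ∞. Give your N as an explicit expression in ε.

Let ε > 0. We seek N > 0 such that y > N implies |(-6y + 7)/(8y + 14) + 3/4| < ε.
(-6y + 7)/(8y + 14) + 3/4 = (8(-6y + 7) − (-6)(8y + 14)) / (8(8y + 14)) = 140/(8(8y + 14)).
For y > 0 we have 8y + 14 > 8y, so |(-6y + 7)/(8y + 14) + 3/4| = 140/(8(8y + 14)) < 140/(8·8y) = (35/16)/y.
Thus |(-6y + 7)/(8y + 14) + 3/4| < ε whenever y > (35/16)/ε.
Take N = (35/16)/ε. If y > N then |(-6y + 7)/(8y + 14) + 3/4| < (35/16)/y < ε.

N = (35/16)/ε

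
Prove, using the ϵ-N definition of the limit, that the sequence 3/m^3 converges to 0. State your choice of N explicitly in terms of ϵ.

N = (3/ϵ)^{1/3}

Let ϵ > 0 be given. For m ≥ 1, |3/m^3 − 0| = 3/m^3.
3/m^3 < ϵ ⇔ m^3 > 3/ϵ ⇔ m > (3/ϵ)^{1/3}.
Take N = (3/ϵ)^{1/3}. Then m > N implies 3/m^3 < ϵ.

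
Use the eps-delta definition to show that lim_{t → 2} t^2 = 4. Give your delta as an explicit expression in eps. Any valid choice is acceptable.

delta = min(2, eps/6)

Let eps > 0 be given. We seek delta > 0 with 0 < |t − 2| < delta ⇒ |t^2 − 4| < eps.
Factor: t^2 − 4 = (t − 2)(t + 2), so |t^2 − 4| = |t − 2|·|t + 2|.
Impose delta ≤ 2 so that |t| < 4; then |t + 2| ≤ 6.
Hence |t^2 − 4| ≤ 6|t − 2|, which is < eps once |t − 2| < eps/6.
Take delta = min(2, eps/6). If 0 < |t − 2| < delta then both bounds hold and |t^2 − 4| ≤ 6|t − 2| < 6·(eps/6) = eps.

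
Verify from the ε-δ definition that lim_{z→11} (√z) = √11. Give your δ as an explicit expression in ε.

δ = min(11, √11·ε)

Let ε > 0 be given. We want δ > 0 such that 0 < |z − 11| < δ implies |√z − √11| < ε.
Multiplying by the conjugate, |√z − √11| = |z − 11|/(√z + √11).
Restrict δ ≤ 11 so that |z − 11| < 11 forces z > 0, and then √z + √11 > √11.
Hence |√z − √11| < |z − 11|/√11, which is < ε once |z − 11| < √11·ε.
Take δ = min(11, √11·ε). If 0 < |z − 11| < δ then z > 0 and |√z − √11| < |z − 11|/√11 < ε.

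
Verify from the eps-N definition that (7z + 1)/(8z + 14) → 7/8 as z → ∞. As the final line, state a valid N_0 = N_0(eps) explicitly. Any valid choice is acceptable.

Fix eps > 0. We seek N_0 > 0 such that z > N_0 implies |(7z + 1)/(8z + 14) − (7/8)| < eps.
(7z + 1)/(8z + 14) − (7/8) = (8(7z + 1) − 7(8z + 14)) / (8(8z + 14)) = -90/(8(8z + 14)).
For z > 0 we have 8z + 14 > 8z, so |(7z + 1)/(8z + 14) − (7/8)| = 90/(8(8z + 14)) < 90/(8·8z) = (45/32)/z.
Thus |(7z + 1)/(8z + 14) − (7/8)| < eps whenever z > (45/32)/eps.
Take N_0 = (45/32)/eps. If z > N_0 then |(7z + 1)/(8z + 14) − (7/8)| < (45/32)/z < eps.

N_0 = (45/32)/eps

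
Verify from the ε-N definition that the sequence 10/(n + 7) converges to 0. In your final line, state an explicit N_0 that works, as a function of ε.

Let ε > 0. For n ≥ 1, |10/(n + 7) − 0| = 10/(n + 7) ≤ 10/n.
We need 10/n < ε, i.e. n > 10/ε.
Take N_0 = 10/ε. If n > N_0 then |10/(n + 7)| ≤ 10/n < ε.

N_0 = 10/ε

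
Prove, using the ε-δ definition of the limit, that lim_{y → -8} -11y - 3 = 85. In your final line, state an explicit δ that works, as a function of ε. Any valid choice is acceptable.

Let ε > 0 be given. We need δ > 0 so that 0 < |y + 8| < δ implies |(-11y - 3) − 85| < ε.
Since (-11y - 3) − 85 = -11(y + 8), we have |(-11y - 3) − 85| = 11|y + 8|.
So 11|y + 8| < ε exactly when |y + 8| < ε/11.
Take δ = ε/11. If 0 < |y + 8| < δ then |(-11y - 3) − 85| = 11|y + 8| < 11·(ε/11) = ε.

δ = ε/11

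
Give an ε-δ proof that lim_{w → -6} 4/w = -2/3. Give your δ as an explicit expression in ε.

δ = min(3, (9/2)ε)

Fix ε > 0. We seek δ > 0 such that 0 < |w + 6| < δ implies |4/w + 2/3| < ε.
|4/w + 2/3| = 4·|-6 − w|/(6·|w|) = 4|w + 6|/(6|w|).
Require δ ≤ 3 so that |w| > 6 − 3 = 3, hence 6|w| > 18.
Then |4/w + 2/3| < 4|w + 6|/18, which is < ε when |w + 6| < (9/2)ε.
Take δ = min(3, (9/2)ε). Then 0 < |w + 6| < δ gives both |w + 6| < 3 and |w + 6| < (9/2)ε, so |4/w + 2/3| < ε.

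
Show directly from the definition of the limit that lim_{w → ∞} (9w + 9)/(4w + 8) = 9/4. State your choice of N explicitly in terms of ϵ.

N = (9/4)/ϵ

Let ϵ > 0. We seek N > 0 such that w > N implies |(9w + 9)/(4w + 8) − (9/4)| < ϵ.
(9w + 9)/(4w + 8) − (9/4) = (4(9w + 9) − 9(4w + 8)) / (4(4w + 8)) = -36/(4(4w + 8)).
For w > 0 we have 4w + 8 > 4w, so |(9w + 9)/(4w + 8) − (9/4)| = 36/(4(4w + 8)) < 36/(4·4w) = (9/4)/w.
Thus |(9w + 9)/(4w + 8) − (9/4)| < ϵ whenever w > (9/4)/ϵ.
Take N = (9/4)/ϵ. If w > N then |(9w + 9)/(4w + 8) − (9/4)| < (9/4)/w < ϵ.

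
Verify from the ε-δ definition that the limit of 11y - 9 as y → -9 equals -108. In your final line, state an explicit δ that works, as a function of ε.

δ = ε/11

Let ε > 0 be given. We need δ > 0 so that 0 < |y + 9| < δ implies |(11y - 9) + 108| < ε.
|(11y - 9) + 108| = |11y + 99| = 11|y + 9|.
Thus it suffices that |y + 9| < ε/11.
Choosing δ = ε/11 gives |(11y - 9) + 108| = 11|y + 9| < ε whenever |y + 9| < δ.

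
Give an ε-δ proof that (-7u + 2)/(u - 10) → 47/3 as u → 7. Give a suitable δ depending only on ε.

δ = min(3/2, (9/136)ε)

Let ε > 0 be given. We want δ > 0 with 0 < |u − 7| < δ ⇒ |(-7u + 2)/(u - 10) − (47/3)| < ε.
Combining over a common denominator, (-7u + 2)/(u - 10) − (47/3) = [(-7u + 2)·(-3) − (-47)·(u - 10)] / [(-3)·(u - 10)] = 68(u − 7) / ((-3)(u - 10)).
So |(-7u + 2)/(u - 10) − (47/3)| = 68|u − 7| / (3·|u − 10|).
Require δ ≤ 3/2, so |u − 10| ≥ |-3| − |u − 7| > 3 − 3/2 = 3/2.
Hence |(-7u + 2)/(u - 10) − (47/3)| < 68|u − 7|/(3·(3/2)) = (136/9)|u − 7|, which is < ε once |u − 7| < (9/136)ε.
Take δ = min(3/2, (9/136)ε). Then 0 < |u − 7| < δ forces both bounds, so |(-7u + 2)/(u - 10) − (47/3)| < ε.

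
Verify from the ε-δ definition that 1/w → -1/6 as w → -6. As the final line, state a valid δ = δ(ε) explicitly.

δ = min(3, 18ε)

Let ε > 0. We seek δ > 0 such that 0 < |w + 6| < δ implies |1/w + 1/6| < ε.
|1/w + 1/6| = |-6 − w|/(6·|w|) = |w + 6|/(6|w|).
Require δ ≤ 3 so that |w| > 6 − 3 = 3, hence 6|w| > 18.
Then |1/w + 1/6| < |w + 6|/18, which is < ε when |w + 6| < 18ε.
Take δ = min(3, 18ε). Then 0 < |w + 6| < δ gives both |w + 6| < 3 and |w + 6| < 18ε, so |1/w + 1/6| < ε.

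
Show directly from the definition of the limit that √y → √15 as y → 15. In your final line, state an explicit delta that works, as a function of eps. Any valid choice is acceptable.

delta = min(15, √15·eps)

Let eps > 0 be given. We want delta > 0 such that 0 < |y − 15| < delta implies |√y − √15| < eps.
Rationalise: √y − √15 = (y − 15)/(√y + √15), so |√y − √15| = |y − 15|/(√y + √15).
Restrict delta ≤ 15 so that |y − 15| < 15 forces y > 0, and then √y + √15 > √15.
Hence |√y − √15| < |y − 15|/√15, which is < eps once |y − 15| < √15·eps.
Take delta = min(15, √15·eps). If 0 < |y − 15| < delta then y > 0 and |√y − √15| < |y − 15|/√15 < eps.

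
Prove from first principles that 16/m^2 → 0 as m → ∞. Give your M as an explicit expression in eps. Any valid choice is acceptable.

M = (16/eps)^{1/2}

Suppose eps > 0. For m ≥ 1, |16/m^2 − 0| = 16/m^2.
16/m^2 < eps ⇔ m^2 > 16/eps ⇔ m > (16/eps)^{1/2}.
Take M = (16/eps)^{1/2}. Then m > M implies 16/m^2 < eps.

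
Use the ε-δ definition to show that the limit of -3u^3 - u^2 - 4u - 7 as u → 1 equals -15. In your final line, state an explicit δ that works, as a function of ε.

Let ε > 0 be given. We want δ > 0 such that 0 < |u − 1| < δ implies |(-3u^3 - u^2 - 4u - 7) + 15| < ε.
(-3u^3 - u^2 - 4u - 7) + 15 = -3u^3 - u^2 - 4u + 8 = (u − 1)(-3u^2 - 4u - 8).
So |(-3u^3 - u^2 - 4u - 7) + 15| = |u − 1|·|-3u^2 - 4u - 8|.
Require δ ≤ 1. Then |u − 1| < 1 gives |u| < 2, and by the triangle inequality |-3u^2 - 4u - 8| ≤ 3·2^2 + 4·2 + 8 = 28.
Hence |(-3u^3 - u^2 - 4u - 7) + 15| ≤ 28|u − 1| < ε provided |u − 1| < ε/28.
Take δ = min(1, ε/28). Then 0 < |u − 1| < δ gives both |u − 1| < 1 and |u − 1| < ε/28, so |(-3u^3 - u^2 - 4u - 7) + 15| < ε.

δ = min(1, ε/28)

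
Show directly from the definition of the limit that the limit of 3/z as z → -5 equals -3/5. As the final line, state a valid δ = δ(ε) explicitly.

δ = min(5/2, (25/6)ε)

Let ε > 0 be given. We seek δ > 0 such that 0 < |z + 5| < δ implies |3/z + 3/5| < ε.
|3/z + 3/5| = 3·|-5 − z|/(5·|z|) = 3|z + 5|/(5|z|).
Require δ ≤ 5/2 so that |z| > 5 − 5/2 = 5/2, hence 5|z| > 25/2.
Then |3/z + 3/5| < 3|z + 5|/(25/2), which is < ε when |z + 5| < (25/6)ε.
Take δ = min(5/2, (25/6)ε). Then 0 < |z + 5| < δ gives both |z + 5| < 5/2 and |z + 5| < (25/6)ε, so |3/z + 3/5| < ε.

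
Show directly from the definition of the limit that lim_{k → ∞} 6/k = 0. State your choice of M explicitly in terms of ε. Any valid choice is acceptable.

M = 6/ε

Let ε > 0. For k ≥ 1, |6/k − 0| = 6/(k) ≤ 6/k.
We need 6/k < ε, i.e. k > 6/ε.
Take M = 6/ε. If k > M then |6/k| ≤ 6/k < ε.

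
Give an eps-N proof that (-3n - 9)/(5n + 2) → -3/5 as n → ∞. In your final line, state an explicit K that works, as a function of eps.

K = (39/25)/eps

Let eps > 0 be given. For n ≥ 1, |(-3n - 9)/(5n + 2) + 3/5| = |-39|/(5(5n + 2)) = 39/(5(5n + 2)).
Since 5n + 2 ≥ 5n for n ≥ 1, this is ≤ 39/(5·5n) = (39/25)/n.
So |(-3n - 9)/(5n + 2) + 3/5| < eps whenever n > (39/25)/eps.
Take K = (39/25)/eps. If n > K then |(-3n - 9)/(5n + 2) + 3/5| ≤ (39/25)/n < eps.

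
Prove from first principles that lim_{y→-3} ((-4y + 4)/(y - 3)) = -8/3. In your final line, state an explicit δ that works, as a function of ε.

Let ε > 0. We want δ > 0 with 0 < |y + 3| < δ ⇒ |(-4y + 4)/(y - 3) + 8/3| < ε.
Combining over a common denominator, (-4y + 4)/(y - 3) + 8/3 = [(-4y + 4)·(-6) − 16·(y - 3)] / [(-6)·(y - 3)] = 8(y + 3) / ((-6)(y - 3)).
So |(-4y + 4)/(y - 3) + 8/3| = 8|y + 3| / (6·|y − 3|).
Restrict δ ≤ 3. Then |y + 3| < 3 gives |y − 3| = |(y + 3) + (-6)| ≥ 6 − 3 = 3.
Hence |(-4y + 4)/(y - 3) + 8/3| < 8|y + 3|/(6·3) = (4/9)|y + 3|, which is < ε once |y + 3| < (9/4)ε.
Take δ = min(3, (9/4)ε). Then 0 < |y + 3| < δ forces both bounds, so |(-4y + 4)/(y - 3) + 8/3| < ε.

δ = min(3, (9/4)ε)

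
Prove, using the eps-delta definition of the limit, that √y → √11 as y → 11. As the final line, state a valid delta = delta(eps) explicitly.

delta = min(11, √11·eps)

Fix eps > 0. We want delta > 0 such that 0 < |y − 11| < delta implies |√y − √11| < eps.
Rationalise: √y − √11 = (y − 11)/(√y + √11), so |√y − √11| = |y − 11|/(√y + √11).
Restrict delta ≤ 11 so that |y − 11| < 11 forces y > 0, and then √y + √11 > √11.
Hence |√y − √11| < |y − 11|/√11, which is < eps once |y − 11| < √11·eps.
Take delta = min(11, √11·eps). If 0 < |y − 11| < delta then y > 0 and |√y − √11| < |y − 11|/√11 < eps.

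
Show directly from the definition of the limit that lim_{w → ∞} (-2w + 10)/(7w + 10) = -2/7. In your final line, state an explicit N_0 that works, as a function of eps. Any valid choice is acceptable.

N_0 = (90/49)/eps

Fix eps > 0. We seek N_0 > 0 such that w > N_0 implies |(-2w + 10)/(7w + 10) + 2/7| < eps.
(-2w + 10)/(7w + 10) + 2/7 = (7(-2w + 10) − (-2)(7w + 10)) / (7(7w + 10)) = 90/(7(7w + 10)).
For w > 0 we have 7w + 10 > 7w, so |(-2w + 10)/(7w + 10) + 2/7| = 90/(7(7w + 10)) < 90/(7·7w) = (90/49)/w.
Thus |(-2w + 10)/(7w + 10) + 2/7| < eps whenever w > (90/49)/eps.
Take N_0 = (90/49)/eps. If w > N_0 then |(-2w + 10)/(7w + 10) + 2/7| < (90/49)/w < eps.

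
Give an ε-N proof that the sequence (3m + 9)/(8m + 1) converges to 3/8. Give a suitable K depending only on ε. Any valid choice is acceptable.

Let ε > 0. For m ≥ 1, |(3m + 9)/(8m + 1) − (3/8)| = |69|/(8(8m + 1)) = 69/(8(8m + 1)).
Since 8m + 1 ≥ 8m for m ≥ 1, this is ≤ 69/(8·8m) = (69/64)/m.
So |(3m + 9)/(8m + 1) − (3/8)| < ε whenever m > (69/64)/ε.
Take K = (69/64)/ε. If m > K then |(3m + 9)/(8m + 1) − (3/8)| ≤ (69/64)/m < ε.

K = (69/64)/ε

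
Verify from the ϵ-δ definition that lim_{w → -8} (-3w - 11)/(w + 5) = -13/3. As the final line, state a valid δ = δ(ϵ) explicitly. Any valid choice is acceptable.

Let ϵ > 0. We want δ > 0 with 0 < |w + 8| < δ ⇒ |(-3w - 11)/(w + 5) + 13/3| < ϵ.
Combining over a common denominator, (-3w - 11)/(w + 5) + 13/3 = [(-3w - 11)·(-3) − 13·(w + 5)] / [(-3)·(w + 5)] = -4(w + 8) / ((-3)(w + 5)).
So |(-3w - 11)/(w + 5) + 13/3| = 4|w + 8| / (3·|w + 5|).
Restrict δ ≤ 3/2. Then |w + 8| < 3/2 gives |w + 5| = |(w + 8) + (-3)| ≥ 3 − 3/2 = 3/2.
Hence |(-3w - 11)/(w + 5) + 13/3| < 4|w + 8|/(3·(3/2)) = (8/9)|w + 8|, which is < ϵ once |w + 8| < (9/8)ϵ.
Take δ = min(3/2, (9/8)ϵ). Then 0 < |w + 8| < δ forces both bounds, so |(-3w - 11)/(w + 5) + 13/3| < ϵ.

δ = min(3/2, (9/8)ϵ)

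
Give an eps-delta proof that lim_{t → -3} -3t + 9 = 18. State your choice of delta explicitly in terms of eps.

Let eps > 0 be given. We need delta > 0 so that 0 < |t + 3| < delta implies |(-3t + 9) − 18| < eps.
|(-3t + 9) − 18| = |-3t - 9| = 3|t + 3|.
So 3|t + 3| < eps exactly when |t + 3| < eps/3.
Take delta = eps/3. If 0 < |t + 3| < delta then |(-3t + 9) − 18| = 3|t + 3| < 3·(eps/3) = eps.

delta = eps/3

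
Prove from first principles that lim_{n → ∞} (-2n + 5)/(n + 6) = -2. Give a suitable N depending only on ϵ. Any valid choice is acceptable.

N = 17/ϵ

Let ϵ > 0. For n ≥ 1, |(-2n + 5)/(n + 6) + 2| = |17|/((n + 6)) = 17/((n + 6)).
Since n + 6 ≥ n for n ≥ 1, this is ≤ 17/(n) = 17/n.
So |(-2n + 5)/(n + 6) + 2| < ϵ whenever n > 17/ϵ.
Take N = 17/ϵ. If n > N then |(-2n + 5)/(n + 6) + 2| ≤ 17/n < ϵ.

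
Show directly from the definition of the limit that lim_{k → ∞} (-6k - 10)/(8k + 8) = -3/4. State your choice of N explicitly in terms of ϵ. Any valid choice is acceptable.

N = (1/2)/ϵ

Fix ϵ > 0. For k ≥ 1, |(-6k - 10)/(8k + 8) + 3/4| = |-32|/(8(8k + 8)) = 32/(8(8k + 8)).
Since 8k + 8 ≥ 8k for k ≥ 1, this is ≤ 32/(8·8k) = (1/2)/k.
So |(-6k - 10)/(8k + 8) + 3/4| < ϵ whenever k > (1/2)/ϵ.
Take N = (1/2)/ϵ. If k > N then |(-6k - 10)/(8k + 8) + 3/4| ≤ (1/2)/k < ϵ.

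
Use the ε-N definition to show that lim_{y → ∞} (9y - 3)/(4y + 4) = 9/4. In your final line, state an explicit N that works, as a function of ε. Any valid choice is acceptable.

Let ε > 0. We seek N > 0 such that y > N implies |(9y - 3)/(4y + 4) − (9/4)| < ε.
(9y - 3)/(4y + 4) − (9/4) = (4(9y - 3) − 9(4y + 4)) / (4(4y + 4)) = -48/(4(4y + 4)).
For y > 0 we have 4y + 4 > 4y, so |(9y - 3)/(4y + 4) − (9/4)| = 48/(4(4y + 4)) < 48/(4·4y) = 3/y.
Thus |(9y - 3)/(4y + 4) − (9/4)| < ε whenever y > 3/ε.
Take N = 3/ε. If y > N then |(9y - 3)/(4y + 4) − (9/4)| < 3/y < ε.

N = 3/ε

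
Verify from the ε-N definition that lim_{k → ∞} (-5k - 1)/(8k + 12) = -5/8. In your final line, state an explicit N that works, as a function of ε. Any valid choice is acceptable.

N = (13/16)/ε

Let ε > 0 be given. For k ≥ 1, |(-5k - 1)/(8k + 12) + 5/8| = |52|/(8(8k + 12)) = 52/(8(8k + 12)).
Since 8k + 12 ≥ 8k for k ≥ 1, this is ≤ 52/(8·8k) = (13/16)/k.
So |(-5k - 1)/(8k + 12) + 5/8| < ε whenever k > (13/16)/ε.
Take N = (13/16)/ε. If k > N then |(-5k - 1)/(8k + 12) + 5/8| ≤ (13/16)/k < ε.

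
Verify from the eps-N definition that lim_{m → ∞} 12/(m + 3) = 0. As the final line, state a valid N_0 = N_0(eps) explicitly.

Suppose eps > 0. For m ≥ 1, |12/(m + 3) − 0| = 12/(m + 3) ≤ 12/m.
We need 12/m < eps, i.e. m > 12/eps.
Take N_0 = 12/eps. If m > N_0 then |12/(m + 3)| ≤ 12/m < eps.

N_0 = 12/eps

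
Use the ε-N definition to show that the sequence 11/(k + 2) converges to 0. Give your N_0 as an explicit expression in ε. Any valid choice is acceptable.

N_0 = 11/ε

Let ε > 0 be given. For k ≥ 1, |11/(k + 2) − 0| = 11/(k + 2) ≤ 11/k.
We need 11/k < ε, i.e. k > 11/ε.
Take N_0 = 11/ε. If k > N_0 then |11/(k + 2)| ≤ 11/k < ε.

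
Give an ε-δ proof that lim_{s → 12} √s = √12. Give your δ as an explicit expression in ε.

Let ε > 0 be given. We want δ > 0 such that 0 < |s − 12| < δ implies |√s − √12| < ε.
Multiplying by the conjugate, |√s − √12| = |s − 12|/(√s + √12).
Restrict δ ≤ 12 so that |s − 12| < 12 forces s > 0, and then √s + √12 > √12.
Hence |√s − √12| < |s − 12|/√12, which is < ε once |s − 12| < √12·ε.
Take δ = min(12, √12·ε). If 0 < |s − 12| < δ then s > 0 and |√s − √12| < |s − 12|/√12 < ε.

δ = min(12, √12·ε)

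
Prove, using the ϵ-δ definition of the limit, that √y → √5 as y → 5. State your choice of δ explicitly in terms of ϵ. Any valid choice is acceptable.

Let ϵ > 0. We want δ > 0 such that 0 < |y − 5| < δ implies |√y − √5| < ϵ.
Multiplying by the conjugate, |√y − √5| = |y − 5|/(√y + √5).
Restrict δ ≤ 5 so that |y − 5| < 5 forces y > 0, and then √y + √5 > √5.
Hence |√y − √5| < |y − 5|/√5, which is < ϵ once |y − 5| < √5·ϵ.
Take δ = min(5, √5·ϵ). If 0 < |y − 5| < δ then y > 0 and |√y − √5| < |y − 5|/√5 < ϵ.

δ = min(5, √5·ϵ)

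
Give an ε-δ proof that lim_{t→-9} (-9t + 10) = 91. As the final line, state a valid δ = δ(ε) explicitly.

δ = ε/9

Let ε > 0. We need δ > 0 so that 0 < |t + 9| < δ implies |(-9t + 10) − 91| < ε.
Since (-9t + 10) − 91 = -9(t + 9), we have |(-9t + 10) − 91| = 9|t + 9|.
So 9|t + 9| < ε exactly when |t + 9| < ε/9.
Take δ = ε/9. If 0 < |t + 9| < δ then |(-9t + 10) − 91| = 9|t + 9| < 9·(ε/9) = ε.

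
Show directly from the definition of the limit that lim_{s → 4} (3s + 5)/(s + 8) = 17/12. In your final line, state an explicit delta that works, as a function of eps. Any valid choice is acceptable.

delta = min(6, (72/19)eps)

Fix eps > 0. We want delta > 0 with 0 < |s − 4| < delta ⇒ |(3s + 5)/(s + 8) − (17/12)| < eps.
Combining over a common denominator, (3s + 5)/(s + 8) − (17/12) = [(3s + 5)·12 − 17·(s + 8)] / [12·(s + 8)] = 19(s − 4) / (12(s + 8)).
So |(3s + 5)/(s + 8) − (17/12)| = 19|s − 4| / (12·|s + 8|).
Require delta ≤ 6, so |s + 8| ≥ |12| − |s − 4| > 12 − 6 = 6.
Hence |(3s + 5)/(s + 8) − (17/12)| < 19|s − 4|/(12·6) = (19/72)|s − 4|, which is < eps once |s − 4| < (72/19)eps.
Take delta = min(6, (72/19)eps). Then 0 < |s − 4| < delta forces both bounds, so |(3s + 5)/(s + 8) − (17/12)| < eps.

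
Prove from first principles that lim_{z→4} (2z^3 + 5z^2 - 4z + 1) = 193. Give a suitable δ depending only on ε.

δ = min(1, ε/163)

Suppose ε > 0. We want δ > 0 such that 0 < |z − 4| < δ implies |(2z^3 + 5z^2 - 4z + 1) − 193| < ε.
(2z^3 + 5z^2 - 4z + 1) − 193 = 2z^3 + 5z^2 - 4z - 192 = (z − 4)(2z^2 + 13z + 48).
So |(2z^3 + 5z^2 - 4z + 1) − 193| = |z − 4|·|2z^2 + 13z + 48|.
Assume first that |z − 4| < 1, so |z| < 5. Then |2z^2 + 13z + 48| ≤ 2·5^2 + 13·5 + 48 = 163.
Hence |(2z^3 + 5z^2 - 4z + 1) − 193| ≤ 163|z − 4| < ε provided |z − 4| < ε/163.
Take δ = min(1, ε/163). Then 0 < |z − 4| < δ gives both |z − 4| < 1 and |z − 4| < ε/163, so |(2z^3 + 5z^2 - 4z + 1) − 193| < ε.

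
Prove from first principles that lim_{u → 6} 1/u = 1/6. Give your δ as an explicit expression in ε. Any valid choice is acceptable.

δ = min(3, 18ε)

Fix ε > 0. We seek δ > 0 such that 0 < |u − 6| < δ implies |1/u − (1/6)| < ε.
|1/u − (1/6)| = |6 − u|/(6·|u|) = |u − 6|/(6|u|).
Require δ ≤ 3 so that |u| > 6 − 3 = 3, hence 6|u| > 18.
Then |1/u − (1/6)| < |u − 6|/18, which is < ε when |u − 6| < 18ε.
Take δ = min(3, 18ε). Then 0 < |u − 6| < δ gives both |u − 6| < 3 and |u − 6| < 18ε, so |1/u − (1/6)| < ε.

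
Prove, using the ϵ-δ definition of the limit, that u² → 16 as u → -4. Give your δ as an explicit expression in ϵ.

δ = min(1, ϵ/9)

Fix ϵ > 0. We seek δ > 0 with 0 < |u + 4| < δ ⇒ |u² − 16| < ϵ.
Factor: u² − 16 = (u + 4)(u - 4), so |u² − 16| = |u + 4|·|u - 4|.
Restrict δ ≤ 1. Then |u + 4| < 1 gives |u| < 5, so by the triangle inequality |u - 4| ≤ 5 + 4 = 9.
Hence |u² − 16| ≤ 9|u + 4|, which is < ϵ once |u + 4| < ϵ/9.
Take δ = min(1, ϵ/9). If 0 < |u + 4| < δ then both bounds hold and |u² − 16| ≤ 9|u + 4| < 9·(ϵ/9) = ϵ.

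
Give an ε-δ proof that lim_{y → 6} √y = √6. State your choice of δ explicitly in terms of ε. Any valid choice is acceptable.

δ = min(6, √6·ε)

Suppose ε > 0. We want δ > 0 such that 0 < |y − 6| < δ implies |√y − √6| < ε.
Rationalise: √y − √6 = (y − 6)/(√y + √6), so |√y − √6| = |y − 6|/(√y + √6).
Restrict δ ≤ 6 so that |y − 6| < 6 forces y > 0, and then √y + √6 > √6.
Hence |√y − √6| < |y − 6|/√6, which is < ε once |y − 6| < √6·ε.
Take δ = min(6, √6·ε). If 0 < |y − 6| < δ then y > 0 and |√y − √6| < |y − 6|/√6 < ε.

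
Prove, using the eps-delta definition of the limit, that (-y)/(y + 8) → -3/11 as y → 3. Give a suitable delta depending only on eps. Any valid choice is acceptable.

Let eps > 0. We want delta > 0 with 0 < |y − 3| < delta ⇒ |(-y)/(y + 8) + 3/11| < eps.
Combining over a common denominator, (-y)/(y + 8) + 3/11 = [(-y)·11 − (-3)·(y + 8)] / [11·(y + 8)] = -8(y − 3) / (11(y + 8)).
So |(-y)/(y + 8) + 3/11| = 8|y − 3| / (11·|y + 8|).
Restrict delta ≤ 11/2. Then |y − 3| < 11/2 gives |y + 8| = |(y − 3) + 11| ≥ 11 − 11/2 = 11/2.
Hence |(-y)/(y + 8) + 3/11| < 8|y − 3|/(11·(11/2)) = (16/121)|y − 3|, which is < eps once |y − 3| < (121/16)eps.
Take delta = min(11/2, (121/16)eps). Then 0 < |y − 3| < delta forces both bounds, so |(-y)/(y + 8) + 3/11| < eps.

delta = min(11/2, (121/16)eps)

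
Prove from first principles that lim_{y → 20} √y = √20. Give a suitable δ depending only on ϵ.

Fix ϵ > 0. We want δ > 0 such that 0 < |y − 20| < δ implies |√y − √20| < ϵ.
Multiplying by the conjugate, |√y − √20| = |y − 20|/(√y + √20).
Restrict δ ≤ 20 so that |y − 20| < 20 forces y > 0, and then √y + √20 > √20.
Hence |√y − √20| < |y − 20|/√20, which is < ϵ once |y − 20| < √20·ϵ.
Take δ = min(20, √20·ϵ). If 0 < |y − 20| < δ then y > 0 and |√y − √20| < |y − 20|/√20 < ϵ.

δ = min(20, √20·ϵ)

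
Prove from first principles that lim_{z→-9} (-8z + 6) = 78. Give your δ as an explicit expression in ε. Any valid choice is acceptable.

Let ε > 0 be given. We need δ > 0 so that 0 < |z + 9| < δ implies |(-8z + 6) − 78| < ε.
Since (-8z + 6) − 78 = -8(z + 9), we have |(-8z + 6) − 78| = 8|z + 9|.
So 8|z + 9| < ε exactly when |z + 9| < ε/8.
Take δ = ε/8. If 0 < |z + 9| < δ then |(-8z + 6) − 78| = 8|z + 9| < 8·(ε/8) = ε.

δ = ε/8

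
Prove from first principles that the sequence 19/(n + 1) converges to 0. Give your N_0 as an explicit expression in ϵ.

Let ϵ > 0 be given. For n ≥ 1, |19/(n + 1) − 0| = 19/(n + 1) ≤ 19/n.
We need 19/n < ϵ, i.e. n > 19/ϵ.
Take N_0 = 19/ϵ. If n > N_0 then |19/(n + 1)| ≤ 19/n < ϵ.

N_0 = 19/ϵ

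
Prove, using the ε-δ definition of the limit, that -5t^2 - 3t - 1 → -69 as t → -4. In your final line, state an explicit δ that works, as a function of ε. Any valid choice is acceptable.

Let ε > 0 be given. We want δ > 0 such that 0 < |t + 4| < δ implies |(-5t^2 - 3t - 1) + 69| < ε.
(-5t^2 - 3t - 1) + 69 = -5t^2 - 3t + 68 = (t + 4)(-5t + 17).
So |(-5t^2 - 3t - 1) + 69| = |t + 4|·|-5t + 17|.
Assume first that |t + 4| < 2, so |t| < 6. Then |-5t + 17| ≤ 5·6 + 17 = 47.
Hence |(-5t^2 - 3t - 1) + 69| ≤ 47|t + 4| < ε provided |t + 4| < ε/47.
Take δ = min(2, ε/47). Then 0 < |t + 4| < δ gives both |t + 4| < 2 and |t + 4| < ε/47, so |(-5t^2 - 3t - 1) + 69| < ε.

δ = min(2, ε/47)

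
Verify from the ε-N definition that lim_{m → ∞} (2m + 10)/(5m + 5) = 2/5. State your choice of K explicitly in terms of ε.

Let ε > 0 be given. For m ≥ 1, |(2m + 10)/(5m + 5) − (2/5)| = |40|/(5(5m + 5)) = 40/(5(5m + 5)).
Since 5m + 5 ≥ 5m for m ≥ 1, this is ≤ 40/(5·5m) = (8/5)/m.
So |(2m + 10)/(5m + 5) − (2/5)| < ε whenever m > (8/5)/ε.
Take K = (8/5)/ε. If m > K then |(2m + 10)/(5m + 5) − (2/5)| ≤ (8/5)/m < ε.

K = (8/5)/ε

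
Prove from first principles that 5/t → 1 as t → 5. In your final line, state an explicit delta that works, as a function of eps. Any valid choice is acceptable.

delta = min(5/2, (5/2)eps)

Suppose eps > 0. We seek delta > 0 such that 0 < |t − 5| < delta implies |5/t − 1| < eps.
|5/t − 1| = 5·|5 − t|/(5·|t|) = 5|t − 5|/(5|t|).
Require delta ≤ 5/2 so that |t| > 5 − 5/2 = 5/2, hence 5|t| > 25/2.
Then |5/t − 1| < 5|t − 5|/(25/2), which is < eps when |t − 5| < (5/2)eps.
Take delta = min(5/2, (5/2)eps). Then 0 < |t − 5| < delta gives both |t − 5| < 5/2 and |t − 5| < (5/2)eps, so |5/t − 1| < eps.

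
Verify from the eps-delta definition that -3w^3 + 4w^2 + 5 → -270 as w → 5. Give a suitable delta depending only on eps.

Let eps > 0 be given. We want delta > 0 such that 0 < |w − 5| < delta implies |(-3w^3 + 4w^2 + 5) + 270| < eps.
(-3w^3 + 4w^2 + 5) + 270 = -3w^3 + 4w^2 + 275 = (w − 5)(-3w^2 - 11w - 55).
So |(-3w^3 + 4w^2 + 5) + 270| = |w − 5|·|-3w^2 - 11w - 55|.
Require delta ≤ 2. Then |w − 5| < 2 gives |w| < 7, and by the triangle inequality |-3w^2 - 11w - 55| ≤ 3·7^2 + 11·7 + 55 = 279.
Hence |(-3w^3 + 4w^2 + 5) + 270| ≤ 279|w − 5| < eps provided |w − 5| < eps/279.
Take delta = min(2, eps/279). Then 0 < |w − 5| < delta gives both |w − 5| < 2 and |w − 5| < eps/279, so |(-3w^3 + 4w^2 + 5) + 270| < eps.

delta = min(2, eps/279)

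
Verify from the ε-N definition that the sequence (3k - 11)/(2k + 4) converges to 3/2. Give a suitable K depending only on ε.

K = (17/2)/ε

Suppose ε > 0. For k ≥ 1, |(3k - 11)/(2k + 4) − (3/2)| = |-34|/(2(2k + 4)) = 34/(2(2k + 4)).
Since 2k + 4 ≥ 2k for k ≥ 1, this is ≤ 34/(2·2k) = (17/2)/k.
So |(3k - 11)/(2k + 4) − (3/2)| < ε whenever k > (17/2)/ε.
Take K = (17/2)/ε. If k > K then |(3k - 11)/(2k + 4) − (3/2)| ≤ (17/2)/k < ε.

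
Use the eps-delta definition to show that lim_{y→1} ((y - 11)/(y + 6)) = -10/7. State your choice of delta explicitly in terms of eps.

Suppose eps > 0. We want delta > 0 with 0 < |y − 1| < delta ⇒ |(y - 11)/(y + 6) + 10/7| < eps.
Combining over a common denominator, (y - 11)/(y + 6) + 10/7 = [(y - 11)·7 − (-10)·(y + 6)] / [7·(y + 6)] = 17(y − 1) / (7(y + 6)).
So |(y - 11)/(y + 6) + 10/7| = 17|y − 1| / (7·|y + 6|).
Restrict delta ≤ 7/2. Then |y − 1| < 7/2 gives |y + 6| = |(y − 1) + 7| ≥ 7 − 7/2 = 7/2.
Hence |(y - 11)/(y + 6) + 10/7| < 17|y − 1|/(7·(7/2)) = (34/49)|y − 1|, which is < eps once |y − 1| < (49/34)eps.
Take delta = min(7/2, (49/34)eps). Then 0 < |y − 1| < delta forces both bounds, so |(y - 11)/(y + 6) + 10/7| < eps.

delta = min(7/2, (49/34)eps)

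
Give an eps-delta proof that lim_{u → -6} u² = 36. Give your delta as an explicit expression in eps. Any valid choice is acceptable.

delta = min(1, eps/13)

Fix eps > 0. We seek delta > 0 with 0 < |u + 6| < delta ⇒ |u² − 36| < eps.
Factor: u² − 36 = (u + 6)(u - 6), so |u² − 36| = |u + 6|·|u - 6|.
Restrict delta ≤ 1. Then |u + 6| < 1 gives |u| < 7, so by the triangle inequality |u - 6| ≤ 7 + 6 = 13.
Hence |u² − 36| ≤ 13|u + 6|, which is < eps once |u + 6| < eps/13.
Take delta = min(1, eps/13). If 0 < |u + 6| < delta then both bounds hold and |u² − 36| ≤ 13|u + 6| < 13·(eps/13) = eps.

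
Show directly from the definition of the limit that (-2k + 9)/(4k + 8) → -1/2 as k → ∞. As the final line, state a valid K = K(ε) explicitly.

K = (13/4)/ε

Let ε > 0. For k ≥ 1, |(-2k + 9)/(4k + 8) + 1/2| = |52|/(4(4k + 8)) = 52/(4(4k + 8)).
Since 4k + 8 ≥ 4k for k ≥ 1, this is ≤ 52/(4·4k) = (13/4)/k.
So |(-2k + 9)/(4k + 8) + 1/2| < ε whenever k > (13/4)/ε.
Take K = (13/4)/ε. If k > K then |(-2k + 9)/(4k + 8) + 1/2| ≤ (13/4)/k < ε.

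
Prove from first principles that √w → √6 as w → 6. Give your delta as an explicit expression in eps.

delta = min(6, √6·eps)

Let eps > 0. We want delta > 0 such that 0 < |w − 6| < delta implies |√w − √6| < eps.
Multiplying by the conjugate, |√w − √6| = |w − 6|/(√w + √6).
Restrict delta ≤ 6 so that |w − 6| < 6 forces w > 0, and then √w + √6 > √6.
Hence |√w − √6| < |w − 6|/√6, which is < eps once |w − 6| < √6·eps.
Take delta = min(6, √6·eps). If 0 < |w − 6| < delta then w > 0 and |√w − √6| < |w − 6|/√6 < eps.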